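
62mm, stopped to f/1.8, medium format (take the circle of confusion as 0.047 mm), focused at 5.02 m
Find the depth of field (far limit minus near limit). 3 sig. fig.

Hyperfocal distance H = f²/(N·c) + f = 62²/(1.8 × 0.047) + 62 = 3844/0.0846 + 62 ≈ 45499.4 mm ≈ 45.50 m.
Near limit Dn = s·(H − f)/(H + s − 2f) = 5020 × (45499.4 − 62) / (45499.4 + 5020 − 2 × 62) = 5020 × 45437.4 / 50395.4 ≈ 4526.1 mm.
Far limit Df = s·(H − f)/(H − s) = 5020 × (45499.4 − 62) / (45499.4 − 5020) = 5020 × 45437.4 / 40479.4 ≈ 5634.9 mm.
Depth of field = Df − Dn = 5634.9 − 4526.1 ≈ 1108.8 mm ≈ 1.11 m.

1.11 m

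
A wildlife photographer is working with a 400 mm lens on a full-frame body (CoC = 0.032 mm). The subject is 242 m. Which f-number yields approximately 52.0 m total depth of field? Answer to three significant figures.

Write h = H − f = f²/(N·c). The thin-lens limits are Dn = s·h/(h + (s−f)) and Df = s·h/(h − (s−f)), so DoF = Df − Dn = 2·s·(s−f)·h / (h² − (s−f)²).
That is a quadratic in h: DoF·h² − 2·s·(s−f)·h − DoF·(s−f)² = 0 ⇒ h = (s−f)·(s + √(s² + DoF²)) / DoF = 241600 × (242000 + √(242000² + 52000²)) / 52000 = 241600 × (242000 + 247524) / 52000 ≈ 2274403 mm.
Then N = f²/(c·h) = 400² / (0.032 × 2274403) = 160000 / 72781 ≈ 2.20.

f/2.20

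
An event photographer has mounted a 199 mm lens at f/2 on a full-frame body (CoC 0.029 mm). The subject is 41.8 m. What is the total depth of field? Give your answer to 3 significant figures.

5.11 m

Hyperfocal distance H = f²/(N·c) + f = 199²/(2 × 0.029) + 199 = 39601/0.058 + 199 ≈ 682974.9 mm ≈ 683.0 m.
Near limit Dn = s·(H − f)/(H + s − 2f) = 41800 × (682974.9 − 199) / (682974.9 + 41800 − 2 × 199) = 41800 × 682775.9 / 724376.9 ≈ 39399.4 mm.
Far limit Df = s·(H − f)/(H − s) = 41800 × (682974.9 − 199) / (682974.9 − 41800) = 41800 × 682775.9 / 641174.9 ≈ 44512.1 mm.
Depth of field = Df − Dn = 44512.1 − 39399.4 ≈ 5112.7 mm ≈ 5.11 m.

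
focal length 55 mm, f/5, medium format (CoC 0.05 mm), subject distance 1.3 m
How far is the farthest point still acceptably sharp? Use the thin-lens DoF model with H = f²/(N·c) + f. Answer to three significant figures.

Hyperfocal distance H = f²/(N·c) + f = 55²/(5 × 0.05) + 55 = 3025/0.25 + 55 ≈ 12155.0 mm ≈ 12.15 m.
Far limit Df = s·(H − f)/(H − s) = 1300 × (12155.0 − 55) / (12155.0 − 1300) = 1300 × 12100.0 / 10855.0 ≈ 1449.1 mm ≈ 1.45 m.

1.45 m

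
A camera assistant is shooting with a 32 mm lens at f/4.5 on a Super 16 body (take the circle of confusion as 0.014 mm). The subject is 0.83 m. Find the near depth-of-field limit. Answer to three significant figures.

Hyperfocal distance H = f²/(N·c) + f = 32²/(4.5 × 0.014) + 32 = 1024/0.063 + 32 ≈ 16286.0 mm ≈ 16.29 m.
Near limit Dn = s·(H − f)/(H + s − 2f) = 830 × (16286.0 − 32) / (16286.0 + 830 − 2 × 32) = 830 × 16254.0 / 17052.0 ≈ 791.16 mm ≈ 0.791 m.

0.791 m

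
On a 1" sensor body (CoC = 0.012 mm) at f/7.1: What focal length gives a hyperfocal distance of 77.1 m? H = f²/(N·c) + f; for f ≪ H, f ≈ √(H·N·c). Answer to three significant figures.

81.0 mm

From H = f²/(N·c) + f, with f ≪ H: f ≈ √(H·N·c) = √(77100 × 7.1 × 0.012) = √6568.9 ≈ 81.05 mm.
Exact: f² + N·c·f − N·c·H = 0 ⇒ f = (−N·c + √((N·c)² + 4·N·c·H))/2 = (−0.0852 + √26276)/2 ≈ 81.006 mm ≈ 81.0 mm.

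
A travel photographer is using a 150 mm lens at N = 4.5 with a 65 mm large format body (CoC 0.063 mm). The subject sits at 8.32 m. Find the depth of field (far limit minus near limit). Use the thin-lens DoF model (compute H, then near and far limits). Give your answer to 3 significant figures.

Hyperfocal distance H = f²/(N·c) + f = 150²/(4.5 × 0.063) + 150 = 22500/0.2835 + 150 ≈ 79515.1 mm ≈ 79.52 m.
Near limit Dn = s·(H − f)/(H + s − 2f) = 8320 × (79515.1 − 150) / (79515.1 + 8320 − 2 × 150) = 8320 × 79365.1 / 87535.1 ≈ 7543.5 mm.
Far limit Df = s·(H − f)/(H − s) = 8320 × (79515.1 − 150) / (79515.1 − 8320) = 8320 × 79365.1 / 71195.1 ≈ 9274.8 mm.
Depth of field = Df − Dn = 9274.8 − 7543.5 ≈ 1731.3 mm ≈ 1.73 m.

1.73 m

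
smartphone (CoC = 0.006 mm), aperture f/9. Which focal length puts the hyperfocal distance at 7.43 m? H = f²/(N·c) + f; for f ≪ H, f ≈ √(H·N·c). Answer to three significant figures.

20.0 mm

From H = f²/(N·c) + f, with f ≪ H: f ≈ √(H·N·c) = √(7430 × 9 × 0.006) = √401.22 ≈ 20.03 mm.
The +f correction barely moves this — solving exactly, f² + N·c·f − N·c·H = 0 ⇒ f = (−N·c + √((N·c)² + 4·N·c·H))/2 = (−0.054 + √1604.9)/2 ≈ 20.003 mm, so f ≈ 20.0 mm.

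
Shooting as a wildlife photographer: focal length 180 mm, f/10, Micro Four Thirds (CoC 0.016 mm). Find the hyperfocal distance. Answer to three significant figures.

Hyperfocal distance H = f²/(N·c) + f = 180²/(10 × 0.016) + 180 = 32400/0.16 + 180 ≈ 202680.0 mm ≈ 203 m.

203 m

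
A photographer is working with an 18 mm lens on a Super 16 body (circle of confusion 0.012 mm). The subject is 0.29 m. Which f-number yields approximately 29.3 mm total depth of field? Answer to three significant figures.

Write h = H − f = f²/(N·c). The thin-lens limits are Dn = s·h/(h + (s−f)) and Df = s·h/(h − (s−f)), so DoF = Df − Dn = 2·s·(s−f)·h / (h² − (s−f)²).
That is a quadratic in h: DoF·h² − 2·s·(s−f)·h − DoF·(s−f)² = 0 ⇒ h = (s−f)·(s + √(s² + DoF²)) / DoF = 272 × (290 + √(290² + 29.3²)) / 29.3 = 272 × (290 + 291.476) / 29.3 ≈ 5398.0 mm.
Then N = f²/(c·h) = 18² / (0.012 × 5398.0) = 324 / 64.776 ≈ 5.

f/5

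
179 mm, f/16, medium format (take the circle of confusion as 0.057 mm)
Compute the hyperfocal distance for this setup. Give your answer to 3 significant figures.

35.3 m

Hyperfocal distance H = f²/(N·c) + f = 179²/(16 × 0.057) + 179 = 32041/0.912 + 179 ≈ 35311.7 mm ≈ 35.3 m.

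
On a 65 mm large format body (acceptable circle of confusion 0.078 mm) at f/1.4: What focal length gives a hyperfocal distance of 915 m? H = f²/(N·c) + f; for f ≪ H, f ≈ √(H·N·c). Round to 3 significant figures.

316 mm

From H = f²/(N·c) + f, with f ≪ H: f ≈ √(H·N·c) = √(915000 × 1.4 × 0.078) = √99918 ≈ 316.1 mm.
The +f correction barely moves this — solving exactly, f² + N·c·f − N·c·H = 0 ⇒ f = (−N·c + √((N·c)² + 4·N·c·H))/2 = (−0.1092 + √399672)/2 ≈ 316.04 mm, so f ≈ 316 mm.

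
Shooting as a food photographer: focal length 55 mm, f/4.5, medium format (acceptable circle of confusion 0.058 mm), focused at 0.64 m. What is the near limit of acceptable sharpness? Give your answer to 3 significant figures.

Hyperfocal distance H = f²/(N·c) + f = 55²/(4.5 × 0.058) + 55 = 3025/0.261 + 55 ≈ 11645.0 mm ≈ 11.65 m.
Near limit Dn = s·(H − f)/(H + s − 2f) = 640 × (11645.0 − 55) / (11645.0 + 640 − 2 × 55) = 640 × 11590.0 / 12175.0 ≈ 609.25 mm ≈ 0.609 m.

0.609 m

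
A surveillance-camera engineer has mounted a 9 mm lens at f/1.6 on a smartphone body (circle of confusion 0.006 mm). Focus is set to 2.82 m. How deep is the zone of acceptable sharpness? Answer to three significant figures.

Hyperfocal distance H = f²/(N·c) + f = 9²/(1.6 × 0.006) + 9 = 81/0.0096 + 9 ≈ 8446.5 mm ≈ 8.447 m.
Near limit Dn = s·(H − f)/(H + s − 2f) = 2820 × (8446.5 − 9) / (8446.5 + 2820 − 2 × 9) = 2820 × 8437.5 / 11248.5 ≈ 2115.3 mm.
Far limit Df = s·(H − f)/(H − s) = 2820 × (8446.5 − 9) / (8446.5 − 2820) = 2820 × 8437.5 / 5626.5 ≈ 4228.9 mm.
Depth of field = Df − Dn = 4228.9 − 2115.3 ≈ 2113.6 mm ≈ 2.11 m.

2.11 m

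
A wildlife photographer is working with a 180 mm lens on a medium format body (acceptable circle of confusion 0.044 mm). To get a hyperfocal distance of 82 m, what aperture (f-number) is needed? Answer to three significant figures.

Rearrange H = f²/(N·c) + f for N: N = f² / ((H − f)·c).
N = 180² / ((82000 − 180) × 0.044) = 32400 / 3600 ≈ 9.

f/9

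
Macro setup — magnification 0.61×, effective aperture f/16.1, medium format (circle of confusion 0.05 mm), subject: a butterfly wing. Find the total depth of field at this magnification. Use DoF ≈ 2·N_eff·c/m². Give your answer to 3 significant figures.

4.33 mm

At magnification m, DoF ≈ 2·N_eff·c/m² = 2 × 16.1 × 0.05 / 0.61² = 1.61 / 0.3721 ≈ 4.33 mm.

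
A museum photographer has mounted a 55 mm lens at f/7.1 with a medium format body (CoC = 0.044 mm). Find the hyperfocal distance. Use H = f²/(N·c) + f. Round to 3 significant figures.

Hyperfocal distance H = f²/(N·c) + f = 55²/(7.1 × 0.044) + 55 = 3025/0.3124 + 55 ≈ 9738.1 mm ≈ 9.74 m.

9.74 m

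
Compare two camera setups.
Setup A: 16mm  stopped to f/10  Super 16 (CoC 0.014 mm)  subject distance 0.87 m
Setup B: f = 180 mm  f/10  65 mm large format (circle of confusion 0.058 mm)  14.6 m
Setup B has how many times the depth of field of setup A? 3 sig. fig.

7.77

Setup A: H = 16²/(10×0.014) + 16 ≈ 1844.6 mm; DoF = Df − Dn = 1632.4 − 593.0 ≈ 1039.4 mm.
Setup B: H = 180²/(10×0.058) + 180 ≈ 56042.1 mm; DoF = Df − Dn = 19680.2 − 11604.5 ≈ 8075.7 mm.
Ratio = 8075.7 / 1039.4 ≈ 7.77.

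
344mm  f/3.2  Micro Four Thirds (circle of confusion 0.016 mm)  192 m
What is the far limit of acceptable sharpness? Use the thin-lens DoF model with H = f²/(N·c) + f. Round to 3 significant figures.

209 m

Hyperfocal distance H = f²/(N·c) + f = 344²/(3.2 × 0.016) + 344 = 118336/0.0512 + 344 ≈ 2311594.0 mm ≈ 2312 m.
Far limit Df = s·(H − f)/(H − s) = 192000 × (2311594.0 − 344) / (2311594.0 − 192000) = 192000 × 2311250.0 / 2119594.0 ≈ 209361 mm ≈ 209 m.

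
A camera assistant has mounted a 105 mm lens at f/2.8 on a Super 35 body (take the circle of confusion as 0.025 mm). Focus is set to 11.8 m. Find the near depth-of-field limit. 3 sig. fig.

Hyperfocal distance H = f²/(N·c) + f = 105²/(2.8 × 0.025) + 105 = 11025/0.07 + 105 ≈ 157605.0 mm ≈ 157.6 m.
Near limit Dn = s·(H − f)/(H + s − 2f) = 11800 × (157605.0 − 105) / (157605.0 + 11800 − 2 × 105) = 11800 × 157500.0 / 169195.0 ≈ 10984 mm ≈ 11.0 m.

11.0 m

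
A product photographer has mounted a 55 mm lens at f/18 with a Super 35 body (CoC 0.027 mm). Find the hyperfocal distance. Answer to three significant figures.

6.28 m

Hyperfocal distance H = f²/(N·c) + f = 55²/(18 × 0.027) + 55 = 3025/0.486 + 55 ≈ 6279.3 mm ≈ 6.28 m.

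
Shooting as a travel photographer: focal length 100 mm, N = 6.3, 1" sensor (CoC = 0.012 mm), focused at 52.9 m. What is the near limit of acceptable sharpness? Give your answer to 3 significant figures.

Hyperfocal distance H = f²/(N·c) + f = 100²/(6.3 × 0.012) + 100 = 10000/0.0756 + 100 ≈ 132375.1 mm ≈ 132.4 m.
Near limit Dn = s·(H − f)/(H + s − 2f) = 52900 × (132375.1 − 100) / (132375.1 + 52900 − 2 × 100) = 52900 × 132275.1 / 185075.1 ≈ 37808 mm ≈ 37.8 m.

37.8 m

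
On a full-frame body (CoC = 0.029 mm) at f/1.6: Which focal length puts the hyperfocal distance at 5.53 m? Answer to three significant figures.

From H = f²/(N·c) + f, with f ≪ H: f ≈ √(H·N·c) = √(5530 × 1.6 × 0.029) = √256.59 ≈ 16.02 mm.
The +f correction barely moves this — solving exactly, f² + N·c·f − N·c·H = 0 ⇒ f = (−N·c + √((N·c)² + 4·N·c·H))/2 = (−0.0464 + √1026.4)/2 ≈ 15.995 mm, so f ≈ 16.0 mm.

16.0 mm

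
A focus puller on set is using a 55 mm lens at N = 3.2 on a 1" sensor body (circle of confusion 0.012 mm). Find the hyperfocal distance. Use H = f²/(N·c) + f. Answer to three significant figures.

78.8 m

Hyperfocal distance H = f²/(N·c) + f = 55²/(3.2 × 0.012) + 55 = 3025/0.0384 + 55 ≈ 78831.0 mm ≈ 78.8 m.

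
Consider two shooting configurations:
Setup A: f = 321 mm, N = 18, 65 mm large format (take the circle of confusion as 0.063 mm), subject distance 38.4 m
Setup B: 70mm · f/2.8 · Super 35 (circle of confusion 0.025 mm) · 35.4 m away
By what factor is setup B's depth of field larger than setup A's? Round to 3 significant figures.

Setup A: H = 321²/(18×0.063) + 321 ≈ 91186.1 mm; DoF = Df − Dn = 66101 − 27060 ≈ 39041 mm.
Setup B: H = 70²/(2.8×0.025) + 70 ≈ 70070.0 mm; DoF = Df − Dn = 71474 − 23526 ≈ 47948 mm.
Ratio = 47948 / 39041 ≈ 1.23.

1.23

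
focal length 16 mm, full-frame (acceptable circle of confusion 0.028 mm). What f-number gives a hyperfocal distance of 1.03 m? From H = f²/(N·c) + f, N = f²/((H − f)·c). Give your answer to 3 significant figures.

f/9.02

Rearrange H = f²/(N·c) + f for N: N = f² / ((H − f)·c).
N = 16² / ((1030 − 16) × 0.028) = 256 / 28.39 ≈ 9.02.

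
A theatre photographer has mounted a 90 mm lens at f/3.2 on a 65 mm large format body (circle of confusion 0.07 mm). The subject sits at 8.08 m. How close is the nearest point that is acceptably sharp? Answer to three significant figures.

6.62 m

Hyperfocal distance H = f²/(N·c) + f = 90²/(3.2 × 0.07) + 90 = 8100/0.224 + 90 ≈ 36250.7 mm ≈ 36.25 m.
Near limit Dn = s·(H − f)/(H + s − 2f) = 8080 × (36250.7 − 90) / (36250.7 + 8080 − 2 × 90) = 8080 × 36160.7 / 44150.7 ≈ 6617.8 mm ≈ 6.62 m.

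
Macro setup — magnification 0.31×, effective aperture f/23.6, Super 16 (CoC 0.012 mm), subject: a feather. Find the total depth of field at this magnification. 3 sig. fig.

At magnification m, DoF ≈ 2·N_eff·c/m² = 2 × 23.6 × 0.012 / 0.31² = 0.5664 / 0.0961 ≈ 5.89 mm.

5.89 mm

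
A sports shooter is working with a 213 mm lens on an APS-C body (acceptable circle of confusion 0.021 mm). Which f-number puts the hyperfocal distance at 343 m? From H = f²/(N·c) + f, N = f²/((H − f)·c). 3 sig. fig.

Rearrange H = f²/(N·c) + f for N: N = f² / ((H − f)·c).
N = 213² / ((343000 − 213) × 0.021) = 45369 / 7199 ≈ 6.30.

f/6.30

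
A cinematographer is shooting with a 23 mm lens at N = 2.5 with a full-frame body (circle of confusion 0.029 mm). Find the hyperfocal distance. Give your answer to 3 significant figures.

7.32 m

Hyperfocal distance H = f²/(N·c) + f = 23²/(2.5 × 0.029) + 23 = 529/0.0725 + 23 ≈ 7319.6 mm ≈ 7.32 m.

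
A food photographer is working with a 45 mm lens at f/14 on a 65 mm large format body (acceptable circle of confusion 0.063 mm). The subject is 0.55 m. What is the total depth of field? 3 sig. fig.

Hyperfocal distance H = f²/(N·c) + f = 45²/(14 × 0.063) + 45 = 2025/0.882 + 45 ≈ 2340.9 mm ≈ 2.341 m.
Near limit Dn = s·(H − f)/(H + s − 2f) = 550 × (2340.9 − 45) / (2340.9 + 550 − 2 × 45) = 550 × 2295.9 / 2800.9 ≈ 450.84 mm.
Far limit Df = s·(H − f)/(H − s) = 550 × (2340.9 − 45) / (2340.9 − 550) = 550 × 2295.9 / 1790.9 ≈ 705.09 mm.
Depth of field = Df − Dn = 705.09 − 450.84 ≈ 254.25 mm.

254 mm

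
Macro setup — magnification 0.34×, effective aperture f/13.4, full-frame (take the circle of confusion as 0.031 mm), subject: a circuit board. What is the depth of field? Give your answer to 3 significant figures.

At magnification m, DoF ≈ 2·N_eff·c/m² = 2 × 13.4 × 0.031 / 0.34² = 0.8308 / 0.1156 ≈ 7.19 mm.

7.19 mm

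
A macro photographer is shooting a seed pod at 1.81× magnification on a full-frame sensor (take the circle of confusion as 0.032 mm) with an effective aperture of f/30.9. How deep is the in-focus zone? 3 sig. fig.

At magnification m, DoF ≈ 2·N_eff·c/m² = 2 × 30.9 × 0.032 / 1.81² = 1.978 / 3.276 ≈ 0.604 mm.

0.604 mm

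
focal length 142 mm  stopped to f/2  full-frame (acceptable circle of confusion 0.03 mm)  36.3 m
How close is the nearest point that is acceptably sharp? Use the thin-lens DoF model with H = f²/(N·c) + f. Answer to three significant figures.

Hyperfocal distance H = f²/(N·c) + f = 142²/(2 × 0.03) + 142 = 20164/0.06 + 142 ≈ 336208.7 mm ≈ 336.2 m.
Near limit Dn = s·(H − f)/(H + s − 2f) = 36300 × (336208.7 − 142) / (336208.7 + 36300 − 2 × 142) = 36300 × 336066.7 / 372224.7 ≈ 32774 mm ≈ 32.8 m.

32.8 m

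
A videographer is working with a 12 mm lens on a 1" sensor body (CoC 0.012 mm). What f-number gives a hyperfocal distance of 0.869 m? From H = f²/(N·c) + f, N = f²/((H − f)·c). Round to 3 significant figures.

Rearrange H = f²/(N·c) + f for N: N = f² / ((H − f)·c).
N = 12² / ((869 − 12) × 0.012) = 144 / 10.28 ≈ 14.

f/14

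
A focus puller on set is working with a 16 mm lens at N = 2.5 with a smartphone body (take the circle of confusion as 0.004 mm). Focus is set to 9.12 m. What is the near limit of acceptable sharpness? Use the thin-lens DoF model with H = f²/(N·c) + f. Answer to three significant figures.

6.73 m

Hyperfocal distance H = f²/(N·c) + f = 16²/(2.5 × 0.004) + 16 = 256/0.01 + 16 ≈ 25616.0 mm ≈ 25.62 m.
Near limit Dn = s·(H − f)/(H + s − 2f) = 9120 × (25616.0 − 16) / (25616.0 + 9120 − 2 × 16) = 9120 × 25600.0 / 34704.0 ≈ 6727.5 mm ≈ 6.73 m.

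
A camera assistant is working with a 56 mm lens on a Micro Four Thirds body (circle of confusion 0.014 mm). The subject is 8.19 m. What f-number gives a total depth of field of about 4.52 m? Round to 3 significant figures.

f/7.09

Write h = H − f = f²/(N·c). The thin-lens limits are Dn = s·h/(h + (s−f)) and Df = s·h/(h − (s−f)), so DoF = Df − Dn = 2·s·(s−f)·h / (h² − (s−f)²).
That is a quadratic in h: DoF·h² − 2·s·(s−f)·h − DoF·(s−f)² = 0 ⇒ h = (s−f)·(s + √(s² + DoF²)) / DoF = 8134 × (8190 + √(8190² + 4520²)) / 4520 = 8134 × (8190 + 9354.49) / 4520 ≈ 31572 mm.
Then N = f²/(c·h) = 56² / (0.014 × 31572) = 3136 / 442.01 ≈ 7.09.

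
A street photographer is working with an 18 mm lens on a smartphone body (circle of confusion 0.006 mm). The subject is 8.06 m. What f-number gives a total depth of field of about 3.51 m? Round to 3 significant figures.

Write h = H − f = f²/(N·c). The thin-lens limits are Dn = s·h/(h + (s−f)) and Df = s·h/(h − (s−f)), so DoF = Df − Dn = 2·s·(s−f)·h / (h² − (s−f)²).
That is a quadratic in h: DoF·h² − 2·s·(s−f)·h − DoF·(s−f)² = 0 ⇒ h = (s−f)·(s + √(s² + DoF²)) / DoF = 8042 × (8060 + √(8060² + 3510²)) / 3510 = 8042 × (8060 + 8791.11) / 3510 ≈ 38609 mm.
Then N = f²/(c·h) = 18² / (0.006 × 38609) = 324 / 231.65 ≈ 1.40.

f/1.40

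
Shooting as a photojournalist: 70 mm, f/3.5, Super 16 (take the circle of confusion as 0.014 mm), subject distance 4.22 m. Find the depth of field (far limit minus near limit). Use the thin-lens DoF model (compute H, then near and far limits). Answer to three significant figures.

351 mm

Hyperfocal distance H = f²/(N·c) + f = 70²/(3.5 × 0.014) + 70 = 4900/0.049 + 70 ≈ 100070.0 mm ≈ 100.1 m.
Near limit Dn = s·(H − f)/(H + s − 2f) = 4220 × (100070.0 − 70) / (100070.0 + 4220 − 2 × 70) = 4220 × 100000.0 / 104150.0 ≈ 4051.85 mm.
Far limit Df = s·(H − f)/(H − s) = 4220 × (100070.0 − 70) / (100070.0 − 4220) = 4220 × 100000.0 / 95850.0 ≈ 4402.71 mm.
Depth of field = Df − Dn = 4402.71 − 4051.85 ≈ 350.86 mm.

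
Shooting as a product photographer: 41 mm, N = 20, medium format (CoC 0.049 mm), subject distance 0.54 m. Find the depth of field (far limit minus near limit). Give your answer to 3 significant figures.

343 mm

Hyperfocal distance H = f²/(N·c) + f = 41²/(20 × 0.049) + 41 = 1681/0.98 + 41 ≈ 1756.3 mm ≈ 1.756 m.
Near limit Dn = s·(H − f)/(H + s − 2f) = 540 × (1756.3 − 41) / (1756.3 + 540 − 2 × 41) = 540 × 1715.3 / 2214.3 ≈ 418.31 mm.
Far limit Df = s·(H − f)/(H − s) = 540 × (1756.3 − 41) / (1756.3 − 540) = 540 × 1715.3 / 1216.3 ≈ 761.54 mm.
Depth of field = Df − Dn = 761.54 − 418.31 ≈ 343.23 mm.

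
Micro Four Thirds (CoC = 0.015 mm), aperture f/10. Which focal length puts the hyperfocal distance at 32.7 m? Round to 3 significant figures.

70.0 mm

From H = f²/(N·c) + f, with f ≪ H: f ≈ √(H·N·c) = √(32700 × 10 × 0.015) = √4905.0 ≈ 70.04 mm.
The +f correction barely moves this — solving exactly, f² + N·c·f − N·c·H = 0 ⇒ f = (−N·c + √((N·c)² + 4·N·c·H))/2 = (−0.15 + √19620)/2 ≈ 69.961 mm, so f ≈ 70.0 mm.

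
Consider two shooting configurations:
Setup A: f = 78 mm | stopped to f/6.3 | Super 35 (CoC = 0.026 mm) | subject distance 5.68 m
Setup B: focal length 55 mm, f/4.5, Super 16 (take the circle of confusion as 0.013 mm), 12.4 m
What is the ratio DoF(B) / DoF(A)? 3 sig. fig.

Setup A: H = 78²/(6.3×0.026) + 78 ≈ 37220.9 mm; DoF = Df − Dn = 6688.8 − 4935.6 ≈ 1753.2 mm.
Setup B: H = 55²/(4.5×0.013) + 55 ≈ 51764.4 mm; DoF = Df − Dn = 16288.7 − 10010.2 ≈ 6278.5 mm.
Ratio = 6278.5 / 1753.2 ≈ 3.58.

3.58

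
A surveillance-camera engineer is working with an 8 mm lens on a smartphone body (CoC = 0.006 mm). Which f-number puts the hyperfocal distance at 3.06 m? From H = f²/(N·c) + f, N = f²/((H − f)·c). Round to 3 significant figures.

f/3.49

Rearrange H = f²/(N·c) + f for N: N = f² / ((H − f)·c).
N = 8² / ((3060 − 8) × 0.006) = 64 / 18.31 ≈ 3.49.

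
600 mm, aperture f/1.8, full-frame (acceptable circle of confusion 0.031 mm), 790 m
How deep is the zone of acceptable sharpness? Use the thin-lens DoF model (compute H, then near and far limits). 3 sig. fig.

196 m

Hyperfocal distance H = f²/(N·c) + f = 600²/(1.8 × 0.031) + 600 = 360000/0.0558 + 600 ≈ 6452212.9 mm ≈ 6452 m.
Near limit Dn = s·(H − f)/(H + s − 2f) = 790000 × (6452212.9 − 600) / (6452212.9 + 790000 − 2 × 600) = 790000 × 6451612.9 / 7241012.9 ≈ 703876 mm.
Far limit Df = s·(H − f)/(H − s) = 790000 × (6452212.9 − 600) / (6452212.9 − 790000) = 790000 × 6451612.9 / 5662212.9 ≈ 900138 mm.
Depth of field = Df − Dn = 900138 − 703876 ≈ 196262 mm ≈ 196 m.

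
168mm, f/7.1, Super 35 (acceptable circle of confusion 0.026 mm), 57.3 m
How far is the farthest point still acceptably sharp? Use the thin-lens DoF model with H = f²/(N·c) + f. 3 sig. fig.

Hyperfocal distance H = f²/(N·c) + f = 168²/(7.1 × 0.026) + 168 = 28224/0.1846 + 168 ≈ 153060.7 mm ≈ 153.1 m.
Far limit Df = s·(H − f)/(H − s) = 57300 × (153060.7 − 168) / (153060.7 − 57300) = 57300 × 152892.7 / 95760.7 ≈ 91486 mm ≈ 91.5 m.

91.5 m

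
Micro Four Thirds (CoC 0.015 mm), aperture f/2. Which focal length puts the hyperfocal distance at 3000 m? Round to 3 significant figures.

From H = f²/(N·c) + f, with f ≪ H: f ≈ √(H·N·c) = √(3000000 × 2 × 0.015) = √90000 ≈ 300.0 mm.
The +f correction barely moves this — solving exactly, f² + N·c·f − N·c·H = 0 ⇒ f = (−N·c + √((N·c)² + 4·N·c·H))/2 = (−0.03 + √360000)/2 ≈ 299.99 mm, so f ≈ 300 mm.

300 mm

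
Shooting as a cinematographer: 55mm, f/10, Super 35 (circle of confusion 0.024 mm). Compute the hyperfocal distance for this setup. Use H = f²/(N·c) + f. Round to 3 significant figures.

Hyperfocal distance H = f²/(N·c) + f = 55²/(10 × 0.024) + 55 = 3025/0.24 + 55 ≈ 12659.2 mm ≈ 12.7 m.

12.7 m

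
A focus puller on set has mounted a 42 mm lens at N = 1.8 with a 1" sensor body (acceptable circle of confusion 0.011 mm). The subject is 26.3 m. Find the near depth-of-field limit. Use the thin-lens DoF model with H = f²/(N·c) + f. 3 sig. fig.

20.3 m

Hyperfocal distance H = f²/(N·c) + f = 42²/(1.8 × 0.011) + 42 = 1764/0.0198 + 42 ≈ 89132.9 mm ≈ 89.13 m.
Near limit Dn = s·(H − f)/(H + s − 2f) = 26300 × (89132.9 − 42) / (89132.9 + 26300 − 2 × 42) = 26300 × 89090.9 / 115348.9 ≈ 20313 mm ≈ 20.3 m.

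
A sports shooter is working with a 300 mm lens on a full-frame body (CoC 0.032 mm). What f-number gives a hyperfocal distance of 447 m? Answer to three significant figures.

Rearrange H = f²/(N·c) + f for N: N = f² / ((H − f)·c).
N = 300² / ((447000 − 300) × 0.032) = 90000 / 14294 ≈ 6.30.

f/6.30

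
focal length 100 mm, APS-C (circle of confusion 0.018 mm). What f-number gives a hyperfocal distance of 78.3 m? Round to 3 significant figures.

f/7.10

Rearrange H = f²/(N·c) + f for N: N = f² / ((H − f)·c).
N = 100² / ((78300 − 100) × 0.018) = 10000 / 1408 ≈ 7.10.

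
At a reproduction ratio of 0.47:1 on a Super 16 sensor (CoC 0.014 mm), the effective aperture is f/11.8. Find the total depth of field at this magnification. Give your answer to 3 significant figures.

At magnification m, DoF ≈ 2·N_eff·c/m² = 2 × 11.8 × 0.014 / 0.47² = 0.3304 / 0.2209 ≈ 1.5 mm.

1.50 mm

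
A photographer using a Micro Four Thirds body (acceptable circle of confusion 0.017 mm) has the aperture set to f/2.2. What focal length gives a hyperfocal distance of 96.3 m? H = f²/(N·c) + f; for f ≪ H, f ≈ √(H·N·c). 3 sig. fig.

60.0 mm

From H = f²/(N·c) + f, with f ≪ H: f ≈ √(H·N·c) = √(96300 × 2.2 × 0.017) = √3601.6 ≈ 60.01 mm.
The +f correction barely moves this — solving exactly, f² + N·c·f − N·c·H = 0 ⇒ f = (−N·c + √((N·c)² + 4·N·c·H))/2 = (−0.0374 + √14406)/2 ≈ 59.995 mm, so f ≈ 60.0 mm.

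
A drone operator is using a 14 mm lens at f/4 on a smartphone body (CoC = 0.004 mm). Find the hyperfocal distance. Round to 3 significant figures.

12.3 m

Hyperfocal distance H = f²/(N·c) + f = 14²/(4 × 0.004) + 14 = 196/0.016 + 14 ≈ 12264.0 mm ≈ 12.3 m.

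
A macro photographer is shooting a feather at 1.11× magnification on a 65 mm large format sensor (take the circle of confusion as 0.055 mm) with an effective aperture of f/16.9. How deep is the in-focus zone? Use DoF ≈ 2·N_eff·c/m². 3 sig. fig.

1.51 mm

At magnification m, DoF ≈ 2·N_eff·c/m² = 2 × 16.9 × 0.055 / 1.11² = 1.859 / 1.232 ≈ 1.51 mm.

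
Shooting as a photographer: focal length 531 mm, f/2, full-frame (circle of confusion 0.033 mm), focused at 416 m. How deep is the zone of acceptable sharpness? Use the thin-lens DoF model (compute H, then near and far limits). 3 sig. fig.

81.7 m

Hyperfocal distance H = f²/(N·c) + f = 531²/(2 × 0.033) + 531 = 281961/0.066 + 531 ≈ 4272667.4 mm ≈ 4273 m.
Near limit Dn = s·(H − f)/(H + s − 2f) = 416000 × (4272667.4 − 531) / (4272667.4 + 416000 − 2 × 531) = 416000 × 4272136.4 / 4687605.4 ≈ 379129 mm.
Far limit Df = s·(H − f)/(H − s) = 416000 × (4272667.4 − 531) / (4272667.4 − 416000) = 416000 × 4272136.4 / 3856667.4 ≈ 460815 mm.
Depth of field = Df − Dn = 460815 − 379129 ≈ 81686 mm ≈ 81.7 m.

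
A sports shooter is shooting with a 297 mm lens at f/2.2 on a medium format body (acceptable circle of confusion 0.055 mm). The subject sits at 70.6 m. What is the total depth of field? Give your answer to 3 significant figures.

13.7 m

Hyperfocal distance H = f²/(N·c) + f = 297²/(2.2 × 0.055) + 297 = 88209/0.121 + 297 ≈ 729297.0 mm ≈ 729.3 m.
Near limit Dn = s·(H − f)/(H + s − 2f) = 70600 × (729297.0 − 297) / (729297.0 + 70600 − 2 × 297) = 70600 × 729000.0 / 799303.0 ≈ 64390 mm.
Far limit Df = s·(H − f)/(H − s) = 70600 × (729297.0 − 297) / (729297.0 − 70600) = 70600 × 729000.0 / 658697.0 ≈ 78135 mm.
Depth of field = Df − Dn = 78135 − 64390 ≈ 13745 mm ≈ 13.7 m.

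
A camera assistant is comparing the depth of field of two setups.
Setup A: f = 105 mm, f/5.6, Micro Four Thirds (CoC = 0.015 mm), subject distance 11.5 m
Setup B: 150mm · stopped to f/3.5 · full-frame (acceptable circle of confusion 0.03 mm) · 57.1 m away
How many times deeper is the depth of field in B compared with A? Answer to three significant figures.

16.2

Setup A: H = 105²/(5.6×0.015) + 105 ≈ 131355.0 mm; DoF = Df − Dn = 12593.3 − 10581.3 ≈ 2012.0 mm.
Setup B: H = 150²/(3.5×0.03) + 150 ≈ 214435.7 mm; DoF = Df − Dn = 77768 − 45111 ≈ 32657 mm.
Ratio = 32657 / 2012.0 ≈ 16.2.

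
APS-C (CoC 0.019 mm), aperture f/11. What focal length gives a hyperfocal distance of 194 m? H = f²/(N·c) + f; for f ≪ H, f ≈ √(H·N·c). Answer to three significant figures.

From H = f²/(N·c) + f, with f ≪ H: f ≈ √(H·N·c) = √(194000 × 11 × 0.019) = √40546 ≈ 201.4 mm.
The +f correction barely moves this — solving exactly, f² + N·c·f − N·c·H = 0 ⇒ f = (−N·c + √((N·c)² + 4·N·c·H))/2 = (−0.209 + √162184)/2 ≈ 201.26 mm, so f ≈ 201 mm.

201 mm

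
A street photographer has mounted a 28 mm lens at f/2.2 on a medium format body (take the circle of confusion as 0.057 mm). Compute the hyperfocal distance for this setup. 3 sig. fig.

Hyperfocal distance H = f²/(N·c) + f = 28²/(2.2 × 0.057) + 28 = 784/0.1254 + 28 ≈ 6280.0 mm ≈ 6.28 m.

6.28 m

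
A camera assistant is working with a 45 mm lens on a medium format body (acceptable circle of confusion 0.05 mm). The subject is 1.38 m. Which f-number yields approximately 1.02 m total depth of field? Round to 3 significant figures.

f/9.99

Write h = H − f = f²/(N·c). The thin-lens limits are Dn = s·h/(h + (s−f)) and Df = s·h/(h − (s−f)), so DoF = Df − Dn = 2·s·(s−f)·h / (h² − (s−f)²).
That is a quadratic in h: DoF·h² − 2·s·(s−f)·h − DoF·(s−f)² = 0 ⇒ h = (s−f)·(s + √(s² + DoF²)) / DoF = 1335 × (1380 + √(1380² + 1020²)) / 1020 = 1335 × (1380 + 1716.04) / 1020 ≈ 4052.2 mm.
Then N = f²/(c·h) = 45² / (0.05 × 4052.2) = 2025 / 202.61 ≈ 9.99.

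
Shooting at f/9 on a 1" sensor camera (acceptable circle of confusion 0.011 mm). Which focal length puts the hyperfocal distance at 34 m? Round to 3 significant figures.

58.0 mm

From H = f²/(N·c) + f, with f ≪ H: f ≈ √(H·N·c) = √(34000 × 9 × 0.011) = √3366.0 ≈ 58.02 mm.
The +f correction barely moves this — solving exactly, f² + N·c·f − N·c·H = 0 ⇒ f = (−N·c + √((N·c)² + 4·N·c·H))/2 = (−0.099 + √13464)/2 ≈ 57.968 mm, so f ≈ 58.0 mm.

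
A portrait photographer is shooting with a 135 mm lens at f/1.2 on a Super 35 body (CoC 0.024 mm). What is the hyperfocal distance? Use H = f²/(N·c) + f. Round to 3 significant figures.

633 m

Hyperfocal distance H = f²/(N·c) + f = 135²/(1.2 × 0.024) + 135 = 18225/0.0288 + 135 ≈ 632947.5 mm ≈ 633 m.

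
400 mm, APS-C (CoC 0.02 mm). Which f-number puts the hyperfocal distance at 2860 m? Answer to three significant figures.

Rearrange H = f²/(N·c) + f for N: N = f² / ((H − f)·c).
N = 400² / ((2860000 − 400) × 0.02) = 160000 / 57192 ≈ 2.80.

f/2.80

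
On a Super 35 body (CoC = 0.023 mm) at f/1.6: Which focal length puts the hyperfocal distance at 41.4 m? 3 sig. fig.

From H = f²/(N·c) + f, with f ≪ H: f ≈ √(H·N·c) = √(41400 × 1.6 × 0.023) = √1523.5 ≈ 39.03 mm.
The +f correction barely moves this — solving exactly, f² + N·c·f − N·c·H = 0 ⇒ f = (−N·c + √((N·c)² + 4·N·c·H))/2 = (−0.0368 + √6094.1)/2 ≈ 39.014 mm, so f ≈ 39.0 mm.

39.0 mm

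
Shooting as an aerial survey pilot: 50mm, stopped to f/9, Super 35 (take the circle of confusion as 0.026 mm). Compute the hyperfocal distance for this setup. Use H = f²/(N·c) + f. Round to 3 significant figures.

10.7 m

Hyperfocal distance H = f²/(N·c) + f = 50²/(9 × 0.026) + 50 = 2500/0.234 + 50 ≈ 10733.8 mm ≈ 10.7 m.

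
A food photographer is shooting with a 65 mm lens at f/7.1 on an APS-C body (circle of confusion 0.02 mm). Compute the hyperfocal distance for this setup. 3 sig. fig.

29.8 m

Hyperfocal distance H = f²/(N·c) + f = 65²/(7.1 × 0.02) + 65 = 4225/0.142 + 65 ≈ 29818.5 mm ≈ 29.8 m.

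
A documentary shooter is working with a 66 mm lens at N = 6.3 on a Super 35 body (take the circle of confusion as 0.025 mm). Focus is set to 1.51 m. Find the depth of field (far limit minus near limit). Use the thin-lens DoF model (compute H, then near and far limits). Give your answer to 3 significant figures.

Hyperfocal distance H = f²/(N·c) + f = 66²/(6.3 × 0.025) + 66 = 4356/0.1575 + 66 ≈ 27723.1 mm ≈ 27.72 m.
Near limit Dn = s·(H − f)/(H + s − 2f) = 1510 × (27723.1 − 66) / (27723.1 + 1510 − 2 × 66) = 1510 × 27657.1 / 29101.1 ≈ 1435.07 mm.
Far limit Df = s·(H − f)/(H − s) = 1510 × (27723.1 − 66) / (27723.1 − 1510) = 1510 × 27657.1 / 26213.1 ≈ 1593.18 mm.
Depth of field = Df − Dn = 1593.18 − 1435.07 ≈ 158.11 mm.

158 mm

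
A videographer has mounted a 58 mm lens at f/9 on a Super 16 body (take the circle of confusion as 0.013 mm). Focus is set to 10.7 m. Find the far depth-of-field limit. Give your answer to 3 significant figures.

17.0 m

Hyperfocal distance H = f²/(N·c) + f = 58²/(9 × 0.013) + 58 = 3364/0.117 + 58 ≈ 28810.1 mm ≈ 28.81 m.
Far limit Df = s·(H − f)/(H − s) = 10700 × (28810.1 − 58) / (28810.1 − 10700) = 10700 × 28752.1 / 18110.1 ≈ 16988 mm ≈ 17.0 m.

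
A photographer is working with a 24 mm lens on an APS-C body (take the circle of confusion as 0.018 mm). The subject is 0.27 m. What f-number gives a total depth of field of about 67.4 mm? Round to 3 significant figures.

Write h = H − f = f²/(N·c). The thin-lens limits are Dn = s·h/(h + (s−f)) and Df = s·h/(h − (s−f)), so DoF = Df − Dn = 2·s·(s−f)·h / (h² − (s−f)²).
That is a quadratic in h: DoF·h² − 2·s·(s−f)·h − DoF·(s−f)² = 0 ⇒ h = (s−f)·(s + √(s² + DoF²)) / DoF = 246 × (270 + √(270² + 67.4²)) / 67.4 = 246 × (270 + 278.285) / 67.4 ≈ 2001.2 mm.
Then N = f²/(c·h) = 24² / (0.018 × 2001.2) = 576 / 36.021 ≈ 16.

f/16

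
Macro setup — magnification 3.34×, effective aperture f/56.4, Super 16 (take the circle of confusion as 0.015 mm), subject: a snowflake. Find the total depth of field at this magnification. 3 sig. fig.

At magnification m, DoF ≈ 2·N_eff·c/m² = 2 × 56.4 × 0.015 / 3.34² = 1.692 / 11.16 ≈ 0.152 mm.

0.152 mm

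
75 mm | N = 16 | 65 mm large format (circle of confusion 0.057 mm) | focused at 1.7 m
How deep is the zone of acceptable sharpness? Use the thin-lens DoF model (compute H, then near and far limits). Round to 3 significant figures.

Hyperfocal distance H = f²/(N·c) + f = 75²/(16 × 0.057) + 75 = 5625/0.912 + 75 ≈ 6242.8 mm ≈ 6.243 m.
Near limit Dn = s·(H − f)/(H + s − 2f) = 1700 × (6242.8 − 75) / (6242.8 + 1700 − 2 × 75) = 1700 × 6167.8 / 7792.8 ≈ 1345.50 mm.
Far limit Df = s·(H − f)/(H − s) = 1700 × (6242.8 − 75) / (6242.8 − 1700) = 1700 × 6167.8 / 4542.8 ≈ 2308.11 mm.
Depth of field = Df − Dn = 2308.11 − 1345.50 ≈ 962.61 mm ≈ 0.963 m.

0.963 m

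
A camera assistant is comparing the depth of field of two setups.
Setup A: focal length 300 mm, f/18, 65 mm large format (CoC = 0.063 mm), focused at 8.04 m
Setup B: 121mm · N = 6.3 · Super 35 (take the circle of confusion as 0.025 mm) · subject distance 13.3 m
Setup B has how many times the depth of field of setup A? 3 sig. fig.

2.43

Setup A: H = 300²/(18×0.063) + 300 ≈ 79665.1 mm; DoF = Df − Dn = 8908.8 − 7325.6 ≈ 1583.2 mm.
Setup B: H = 121²/(6.3×0.025) + 121 ≈ 93079.7 mm; DoF = Df − Dn = 15497.1 − 11648.6 ≈ 3848.5 mm.
Ratio = 3848.5 / 1583.2 ≈ 2.43.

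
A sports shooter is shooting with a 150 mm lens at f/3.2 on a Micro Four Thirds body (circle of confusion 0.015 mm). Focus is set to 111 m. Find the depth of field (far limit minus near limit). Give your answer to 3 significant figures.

55.6 m

Hyperfocal distance H = f²/(N·c) + f = 150²/(3.2 × 0.015) + 150 = 22500/0.048 + 150 ≈ 468900.0 mm ≈ 468.9 m.
Near limit Dn = s·(H − f)/(H + s − 2f) = 111000 × (468900.0 − 150) / (468900.0 + 111000 − 2 × 150) = 111000 × 468750.0 / 579600.0 ≈ 89771 mm.
Far limit Df = s·(H − f)/(H − s) = 111000 × (468900.0 − 150) / (468900.0 − 111000) = 111000 × 468750.0 / 357900.0 ≈ 145379 mm.
Depth of field = Df − Dn = 145379 − 89771 ≈ 55608 mm ≈ 55.6 m.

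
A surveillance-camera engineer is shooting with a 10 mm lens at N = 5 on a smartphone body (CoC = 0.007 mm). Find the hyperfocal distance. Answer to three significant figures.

2.87 m

Hyperfocal distance H = f²/(N·c) + f = 10²/(5 × 0.007) + 10 = 100/0.035 + 10 ≈ 2867.1 mm ≈ 2.87 m.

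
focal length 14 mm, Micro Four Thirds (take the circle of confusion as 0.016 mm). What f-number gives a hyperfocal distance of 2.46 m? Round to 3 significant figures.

f/5.01

Rearrange H = f²/(N·c) + f for N: N = f² / ((H − f)·c).
N = 14² / ((2460 − 14) × 0.016) = 196 / 39.14 ≈ 5.01.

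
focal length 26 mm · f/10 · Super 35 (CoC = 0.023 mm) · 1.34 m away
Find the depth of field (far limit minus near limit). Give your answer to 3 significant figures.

Hyperfocal distance H = f²/(N·c) + f = 26²/(10 × 0.023) + 26 = 676/0.23 + 26 ≈ 2965.1 mm ≈ 2.965 m.
Near limit Dn = s·(H − f)/(H + s − 2f) = 1340 × (2965.1 − 26) / (2965.1 + 1340 − 2 × 26) = 1340 × 2939.1 / 4253.1 ≈ 926.0 mm.
Far limit Df = s·(H − f)/(H − s) = 1340 × (2965.1 − 26) / (2965.1 − 1340) = 1340 × 2939.1 / 1625.1 ≈ 2423.5 mm.
Depth of field = Df − Dn = 2423.5 − 926.0 ≈ 1497.5 mm ≈ 1.50 m.

1.50 m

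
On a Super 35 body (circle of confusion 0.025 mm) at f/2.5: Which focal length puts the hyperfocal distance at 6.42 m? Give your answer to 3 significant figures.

From H = f²/(N·c) + f, with f ≪ H: f ≈ √(H·N·c) = √(6420 × 2.5 × 0.025) = √401.25 ≈ 20.03 mm.
The +f correction barely moves this — solving exactly, f² + N·c·f − N·c·H = 0 ⇒ f = (−N·c + √((N·c)² + 4·N·c·H))/2 = (−0.0625 + √1605.0)/2 ≈ 20.000 mm, so f ≈ 20.0 mm.

20.0 mm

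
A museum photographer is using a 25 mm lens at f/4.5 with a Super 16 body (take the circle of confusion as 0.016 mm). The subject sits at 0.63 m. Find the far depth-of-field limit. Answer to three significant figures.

Hyperfocal distance H = f²/(N·c) + f = 25²/(4.5 × 0.016) + 25 = 625/0.072 + 25 ≈ 8705.6 mm ≈ 8.706 m.
Far limit Df = s·(H − f)/(H − s) = 630 × (8705.6 − 25) / (8705.6 − 630) = 630 × 8680.6 / 8075.6 ≈ 677.20 mm ≈ 0.677 m.

0.677 m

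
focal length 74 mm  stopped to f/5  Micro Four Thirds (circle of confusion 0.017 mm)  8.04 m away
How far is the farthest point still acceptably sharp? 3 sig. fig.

Hyperfocal distance H = f²/(N·c) + f = 74²/(5 × 0.017) + 74 = 5476/0.085 + 74 ≈ 64497.5 mm ≈ 64.50 m.
Far limit Df = s·(H − f)/(H − s) = 8040 × (64497.5 − 74) / (64497.5 − 8040) = 8040 × 64423.5 / 56457.5 ≈ 9174.4 mm ≈ 9.17 m.

9.17 m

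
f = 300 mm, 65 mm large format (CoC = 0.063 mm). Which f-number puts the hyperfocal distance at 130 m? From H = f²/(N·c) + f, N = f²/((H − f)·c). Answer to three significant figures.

Rearrange H = f²/(N·c) + f for N: N = f² / ((H − f)·c).
N = 300² / ((130000 − 300) × 0.063) = 90000 / 8171 ≈ 11.

f/11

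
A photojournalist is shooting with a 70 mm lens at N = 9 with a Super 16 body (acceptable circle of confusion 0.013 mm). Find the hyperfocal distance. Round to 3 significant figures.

Hyperfocal distance H = f²/(N·c) + f = 70²/(9 × 0.013) + 70 = 4900/0.117 + 70 ≈ 41950.3 mm ≈ 42.0 m.

42.0 m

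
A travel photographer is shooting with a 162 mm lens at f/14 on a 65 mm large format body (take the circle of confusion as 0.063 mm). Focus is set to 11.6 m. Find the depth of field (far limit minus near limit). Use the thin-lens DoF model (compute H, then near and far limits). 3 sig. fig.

10.5 m

Hyperfocal distance H = f²/(N·c) + f = 162²/(14 × 0.063) + 162 = 26244/0.882 + 162 ≈ 29917.1 mm ≈ 29.92 m.
Near limit Dn = s·(H − f)/(H + s − 2f) = 11600 × (29917.1 − 162) / (29917.1 + 11600 − 2 × 162) = 11600 × 29755.1 / 41193.1 ≈ 8379 mm.
Far limit Df = s·(H − f)/(H − s) = 11600 × (29917.1 − 162) / (29917.1 − 11600) = 11600 × 29755.1 / 18317.1 ≈ 18844 mm.
Depth of field = Df − Dn = 18844 − 8379 ≈ 10465 mm ≈ 10.5 m.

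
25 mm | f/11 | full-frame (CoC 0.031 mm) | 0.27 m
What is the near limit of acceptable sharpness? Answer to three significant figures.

238 mm

Hyperfocal distance H = f²/(N·c) + f = 25²/(11 × 0.031) + 25 = 625/0.341 + 25 ≈ 1857.8 mm ≈ 1.858 m.
Near limit Dn = s·(H − f)/(H + s − 2f) = 270 × (1857.8 − 25) / (1857.8 + 270 − 2 × 25) = 270 × 1832.8 / 2077.8 ≈ 238.16 mm.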